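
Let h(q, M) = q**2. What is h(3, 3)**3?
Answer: 729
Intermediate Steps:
h(3, 3)**3 = (3**2)**3 = 9**3 = 729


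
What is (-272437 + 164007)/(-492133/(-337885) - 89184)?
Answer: 36636870550/30133443707 ≈ 1.2158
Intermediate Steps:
(-272437 + 164007)/(-492133/(-337885) - 89184) = -108430/(-492133*(-1/337885) - 89184) = -108430/(492133/337885 - 89184) = -108430/(-30133443707/337885) = -108430*(-337885/30133443707) = 36636870550/30133443707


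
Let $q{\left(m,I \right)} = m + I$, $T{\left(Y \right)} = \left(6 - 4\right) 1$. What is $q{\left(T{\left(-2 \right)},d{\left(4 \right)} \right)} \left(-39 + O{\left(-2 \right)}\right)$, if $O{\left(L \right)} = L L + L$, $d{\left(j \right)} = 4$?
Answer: $-222$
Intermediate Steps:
$O{\left(L \right)} = L + L^{2}$ ($O{\left(L \right)} = L^{2} + L = L + L^{2}$)
$T{\left(Y \right)} = 2$ ($T{\left(Y \right)} = 2 \cdot 1 = 2$)
$q{\left(m,I \right)} = I + m$
$q{\left(T{\left(-2 \right)},d{\left(4 \right)} \right)} \left(-39 + O{\left(-2 \right)}\right) = \left(4 + 2\right) \left(-39 - 2 \left(1 - 2\right)\right) = 6 \left(-39 - -2\right) = 6 \left(-39 + 2\right) = 6 \left(-37\right) = -222$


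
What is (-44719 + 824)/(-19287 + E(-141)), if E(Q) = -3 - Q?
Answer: 43895/19149 ≈ 2.2923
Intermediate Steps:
(-44719 + 824)/(-19287 + E(-141)) = (-44719 + 824)/(-19287 + (-3 - 1*(-141))) = -43895/(-19287 + (-3 + 141)) = -43895/(-19287 + 138) = -43895/(-19149) = -43895*(-1/19149) = 43895/19149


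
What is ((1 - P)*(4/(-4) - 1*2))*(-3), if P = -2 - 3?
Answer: 54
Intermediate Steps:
P = -5
((1 - P)*(4/(-4) - 1*2))*(-3) = ((1 - 1*(-5))*(4/(-4) - 1*2))*(-3) = ((1 + 5)*(4*(-¼) - 2))*(-3) = (6*(-1 - 2))*(-3) = (6*(-3))*(-3) = -18*(-3) = 54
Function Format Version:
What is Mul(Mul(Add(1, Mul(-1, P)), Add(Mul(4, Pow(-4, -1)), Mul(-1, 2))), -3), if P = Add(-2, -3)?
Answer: 54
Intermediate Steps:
P = -5
Mul(Mul(Add(1, Mul(-1, P)), Add(Mul(4, Pow(-4, -1)), Mul(-1, 2))), -3) = Mul(Mul(Add(1, Mul(-1, -5)), Add(Mul(4, Pow(-4, -1)), Mul(-1, 2))), -3) = Mul(Mul(Add(1, 5), Add(Mul(4, Rational(-1, 4)), -2)), -3) = Mul(Mul(6, Add(-1, -2)), -3) = Mul(Mul(6, -3), -3) = Mul(-18, -3) = 54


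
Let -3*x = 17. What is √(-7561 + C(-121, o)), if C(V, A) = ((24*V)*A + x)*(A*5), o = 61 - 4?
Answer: 4*I*√2949041 ≈ 6869.1*I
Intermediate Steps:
o = 57
x = -17/3 (x = -⅓*17 = -17/3 ≈ -5.6667)
C(V, A) = 5*A*(-17/3 + 24*A*V) (C(V, A) = ((24*V)*A - 17/3)*(A*5) = (24*A*V - 17/3)*(5*A) = (-17/3 + 24*A*V)*(5*A) = 5*A*(-17/3 + 24*A*V))
√(-7561 + C(-121, o)) = √(-7561 + (5/3)*57*(-17 + 72*57*(-121))) = √(-7561 + (5/3)*57*(-17 - 496584)) = √(-7561 + (5/3)*57*(-496601)) = √(-7561 - 47177095) = √(-47184656) = 4*I*√2949041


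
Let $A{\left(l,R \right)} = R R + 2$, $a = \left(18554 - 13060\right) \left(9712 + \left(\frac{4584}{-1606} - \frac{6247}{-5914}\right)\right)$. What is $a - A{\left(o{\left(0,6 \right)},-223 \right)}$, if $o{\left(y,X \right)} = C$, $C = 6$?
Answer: $\frac{126554837555978}{2374471} \approx 5.3298 \cdot 10^{7}$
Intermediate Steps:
$o{\left(y,X \right)} = 6$
$a = \frac{126672922373279}{2374471}$ ($a = 5494 \left(9712 + \left(4584 \left(- \frac{1}{1606}\right) - - \frac{6247}{5914}\right)\right) = 5494 \left(9712 + \left(- \frac{2292}{803} + \frac{6247}{5914}\right)\right) = 5494 \left(9712 - \frac{8538547}{4748942}\right) = 5494 \cdot \frac{46113186157}{4748942} = \frac{126672922373279}{2374471} \approx 5.3348 \cdot 10^{7}$)
$A{\left(l,R \right)} = 2 + R^{2}$ ($A{\left(l,R \right)} = R^{2} + 2 = 2 + R^{2}$)
$a - A{\left(o{\left(0,6 \right)},-223 \right)} = \frac{126672922373279}{2374471} - \left(2 + \left(-223\right)^{2}\right) = \frac{126672922373279}{2374471} - \left(2 + 49729\right) = \frac{126672922373279}{2374471} - 49731 = \frac{126554837555978}{2374471}$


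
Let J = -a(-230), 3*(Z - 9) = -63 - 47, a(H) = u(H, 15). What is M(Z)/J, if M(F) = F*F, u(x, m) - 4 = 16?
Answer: -6889/180 ≈ -38.272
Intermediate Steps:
u(x, m) = 20 (u(x, m) = 4 + 16 = 20)
a(H) = 20
Z = -83/3 (Z = 9 + (-63 - 47)/3 = 9 + (⅓)*(-110) = 9 - 110/3 = -83/3 ≈ -27.667)
M(F) = F²
J = -20 (J = -1*20 = -20)
M(Z)/J = (-83/3)²/(-20) = (6889/9)*(-1/20) = -6889/180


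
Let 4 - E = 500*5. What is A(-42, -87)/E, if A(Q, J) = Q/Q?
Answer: -1/2496 ≈ -0.00040064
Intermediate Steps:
A(Q, J) = 1
E = -2496 (E = 4 - 500*5 = 4 - 1*2500 = 4 - 2500 = -2496)
A(-42, -87)/E = 1/(-2496) = 1*(-1/2496) = -1/2496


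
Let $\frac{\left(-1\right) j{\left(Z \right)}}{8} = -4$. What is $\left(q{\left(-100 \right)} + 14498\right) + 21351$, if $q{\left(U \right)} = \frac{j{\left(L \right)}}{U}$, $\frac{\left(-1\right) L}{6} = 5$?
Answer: $\frac{896217}{25} \approx 35849.0$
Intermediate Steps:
$L = -30$ ($L = \left(-6\right) 5 = -30$)
$j{\left(Z \right)} = 32$ ($j{\left(Z \right)} = \left(-8\right) \left(-4\right) = 32$)
$q{\left(U \right)} = \frac{32}{U}$
$\left(q{\left(-100 \right)} + 14498\right) + 21351 = \left(\frac{32}{-100} + 14498\right) + 21351 = \left(32 \left(- \frac{1}{100}\right) + 14498\right) + 21351 = \left(- \frac{8}{25} + 14498\right) + 21351 = \frac{362442}{25} + 21351 = \frac{896217}{25}$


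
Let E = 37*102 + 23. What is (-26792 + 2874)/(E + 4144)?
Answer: -23918/7941 ≈ -3.0120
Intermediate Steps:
E = 3797 (E = 3774 + 23 = 3797)
(-26792 + 2874)/(E + 4144) = (-26792 + 2874)/(3797 + 4144) = -23918/7941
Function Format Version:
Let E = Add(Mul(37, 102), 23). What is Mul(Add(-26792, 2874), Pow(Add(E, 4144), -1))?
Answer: Rational(-23918, 7941) ≈ -3.0120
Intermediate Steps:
E = 3797 (E = Add(3774, 23) = 3797)
Mul(Add(-26792, 2874), Pow(Add(E, 4144), -1)) = Mul(Add(-26792, 2874), Pow(Add(3797, 4144), -1)) = Mul(-23918, Pow(7941, -1)) = Mul(-23918, Rational(1, 7941)) = Rational(-23918, 7941)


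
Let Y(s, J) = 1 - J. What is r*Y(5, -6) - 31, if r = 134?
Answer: 907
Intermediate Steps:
r*Y(5, -6) - 31 = 134*(1 - 1*(-6)) - 31 = 134*(1 + 6) - 31 = 134*7 - 31 = 938 - 31 = 907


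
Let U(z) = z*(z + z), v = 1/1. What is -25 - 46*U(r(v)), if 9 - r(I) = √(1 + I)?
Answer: -7661 + 1656*√2 ≈ -5319.1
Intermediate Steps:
v = 1
r(I) = 9 - √(1 + I)
U(z) = 2*z² (U(z) = z*(2*z) = 2*z²)
-25 - 46*U(r(v)) = -25 - 92*(9 - √(1 + 1))² = -25 - 92*(9 - √2)²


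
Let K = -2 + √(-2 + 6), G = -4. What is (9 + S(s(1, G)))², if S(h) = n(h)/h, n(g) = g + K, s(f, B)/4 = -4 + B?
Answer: 100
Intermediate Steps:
s(f, B) = -16 + 4*B (s(f, B) = 4*(-4 + B) = -16 + 4*B)
K = 0 (K = -2 + √4 = -2 + 2 = 0)
n(g) = g (n(g) = g + 0 = g)
S(h) = 1 (S(h) = h/h = 1)
(9 + S(s(1, G)))² = (9 + 1)² = 10² = 100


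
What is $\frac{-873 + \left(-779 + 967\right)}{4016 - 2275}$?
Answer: $- \frac{685}{1741} \approx -0.39345$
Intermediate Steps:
$\frac{-873 + \left(-779 + 967\right)}{4016 - 2275} = \frac{-873 + 188}{4016 - 2275} = - \frac{685}{1741}$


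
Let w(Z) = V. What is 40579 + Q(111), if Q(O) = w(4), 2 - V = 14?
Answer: 40567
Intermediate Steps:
V = -12 (V = 2 - 1*14 = 2 - 14 = -12)
w(Z) = -12
Q(O) = -12
40579 + Q(111) = 40579 - 12 = 40567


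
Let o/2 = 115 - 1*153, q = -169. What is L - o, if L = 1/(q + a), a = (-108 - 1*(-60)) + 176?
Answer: 3115/41 ≈ 75.976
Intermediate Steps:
o = -76 (o = 2*(115 - 1*153) = 2*(115 - 153) = 2*(-38) = -76)
a = 128 (a = (-108 + 60) + 176 = -48 + 176 = 128)
L = -1/41 (L = 1/(-169 + 128) = 1/(-41) = -1/41 ≈ -0.024390)
L - o = -1/41 - 1*(-76) = -1/41 + 76 = 3115/41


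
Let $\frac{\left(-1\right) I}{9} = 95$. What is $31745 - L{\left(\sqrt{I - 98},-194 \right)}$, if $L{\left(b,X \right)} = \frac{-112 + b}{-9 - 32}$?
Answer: $\frac{1301433}{41} + \frac{i \sqrt{953}}{41} \approx 31742.0 + 0.75294 i$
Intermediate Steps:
$I = -855$ ($I = \left(-9\right) 95 = -855$)
$L{\left(b,X \right)} = \frac{112}{41} - \frac{b}{41}$ ($L{\left(b,X \right)} = \frac{-112 + b}{-41} = \left(-112 + b\right) \left(- \frac{1}{41}\right) = \frac{112}{41} - \frac{b}{41}$)
$31745 - L{\left(\sqrt{I - 98},-194 \right)} = 31745 - \left(\frac{112}{41} - \frac{\sqrt{-855 - 98}}{41}\right) = 31745 - \left(\frac{112}{41} - \frac{\sqrt{-953}}{41}\right) = 31745 - \left(\frac{112}{41} - \frac{i \sqrt{953}}{41}\right) = \frac{1301433}{41} + \frac{i \sqrt{953}}{41}$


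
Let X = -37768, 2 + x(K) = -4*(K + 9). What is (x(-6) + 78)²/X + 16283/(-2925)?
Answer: -78369643/13808925 ≈ -5.6753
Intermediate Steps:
x(K) = -38 - 4*K (x(K) = -2 - 4*(K + 9) = -2 - 4*(9 + K) = -2 + (-36 - 4*K) = -38 - 4*K)
(x(-6) + 78)²/X + 16283/(-2925) = ((-38 - 4*(-6)) + 78)²/(-37768) + 16283/(-2925) = ((-38 + 24) + 78)²*(-1/37768) + 16283*(-1/2925) = (-14 + 78)²*(-1/37768) - 16283/2925 = 64²*(-1/37768) - 16283/2925 = 4096*(-1/37768) - 16283/2925 = -512/4721 - 16283/2925 = -78369643/13808925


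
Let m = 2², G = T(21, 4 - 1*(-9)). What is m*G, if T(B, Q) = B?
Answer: 84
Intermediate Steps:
G = 21
m = 4
m*G = 4*21 = 84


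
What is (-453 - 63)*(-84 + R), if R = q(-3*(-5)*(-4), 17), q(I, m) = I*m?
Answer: 569664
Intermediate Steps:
R = -1020 (R = (-3*(-5)*(-4))*17 = (15*(-4))*17 = -60*17 = -1020)
(-453 - 63)*(-84 + R) = (-453 - 63)*(-84 - 1020) = -516*(-1104) = 569664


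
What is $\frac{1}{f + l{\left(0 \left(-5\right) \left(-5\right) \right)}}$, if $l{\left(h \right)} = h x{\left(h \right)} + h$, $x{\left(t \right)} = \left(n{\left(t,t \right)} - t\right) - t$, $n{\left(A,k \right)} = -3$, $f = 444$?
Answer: $\frac{1}{444} \approx 0.0022523$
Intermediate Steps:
$x{\left(t \right)} = -3 - 2 t$ ($x{\left(t \right)} = \left(-3 - t\right) - t = -3 - 2 t$)
$l{\left(h \right)} = h + h \left(-3 - 2 h\right)$ ($l{\left(h \right)} = h \left(-3 - 2 h\right) + h = h + h \left(-3 - 2 h\right)$)
$\frac{1}{f + l{\left(0 \left(-5\right) \left(-5\right) \right)}} = \frac{1}{444 - 2 \cdot 0 \left(-5\right) \left(-5\right) \left(1 + 0 \left(-5\right) \left(-5\right)\right)} = \frac{1}{444 - 2 \cdot 0 \left(-5\right) \left(1 + 0 \left(-5\right)\right)} = \frac{1}{444 - 0 \left(1 + 0\right)} = \frac{1}{444 - 0 \cdot 1} = \frac{1}{444 + 0} = \frac{1}{444}$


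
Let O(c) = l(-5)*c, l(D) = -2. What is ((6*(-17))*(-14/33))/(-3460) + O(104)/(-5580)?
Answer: 13151/530937 ≈ 0.024769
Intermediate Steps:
O(c) = -2*c
((6*(-17))*(-14/33))/(-3460) + O(104)/(-5580) = ((6*(-17))*(-14/33))/(-3460) - 2*104/(-5580) = -(-1428)/33*(-1/3460) - 208*(-1/5580) = -102*(-14/33)*(-1/3460) + 52/1395 = (476/11)*(-1/3460) + 52/1395 = -119/9515 + 52/1395 = 13151/530937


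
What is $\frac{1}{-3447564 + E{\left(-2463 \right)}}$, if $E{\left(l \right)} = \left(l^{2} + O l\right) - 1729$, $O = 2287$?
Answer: $- \frac{1}{3015805} \approx -3.3159 \cdot 10^{-7}$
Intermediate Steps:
$E{\left(l \right)} = -1729 + l^{2} + 2287 l$ ($E{\left(l \right)} = \left(l^{2} + 2287 l\right) - 1729 = -1729 + l^{2} + 2287 l$)
$\frac{1}{-3447564 + E{\left(-2463 \right)}} = \frac{1}{-3447564 + \left(-1729 + \left(-2463\right)^{2} + 2287 \left(-2463\right)\right)} = \frac{1}{-3447564 - -431759} = \frac{1}{-3447564 + 431759} = \frac{1}{-3015805} = - \frac{1}{3015805}$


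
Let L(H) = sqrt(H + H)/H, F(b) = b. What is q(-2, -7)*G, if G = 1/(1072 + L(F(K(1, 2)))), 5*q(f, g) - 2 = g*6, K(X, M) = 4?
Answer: -17152/2298367 + 8*sqrt(2)/2298367 ≈ -0.0074578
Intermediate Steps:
q(f, g) = 2/5 + 6*g/5 (q(f, g) = 2/5 + (g*6)/5 = 2/5 + (6*g)/5 = 2/5 + 6*g/5)
L(H) = sqrt(2)/sqrt(H) (L(H) = sqrt(2*H)/H = (sqrt(2)*sqrt(H))/H = sqrt(2)/sqrt(H))
G = 1/(1072 + sqrt(2)/2) (G = 1/(1072 + sqrt(2)/sqrt(4)) = 1/(1072 + sqrt(2)*(1/2)) = 1/(1072 + sqrt(2)/2) ≈ 0.00093222)
q(-2, -7)*G = (2/5 + (6/5)*(-7))*(2144/2298367 - sqrt(2)/2298367) = (2/5 - 42/5)*(2144/2298367 - sqrt(2)/2298367) = -8*(2144/2298367 - sqrt(2)/2298367) = -17152/2298367 + 8*sqrt(2)/2298367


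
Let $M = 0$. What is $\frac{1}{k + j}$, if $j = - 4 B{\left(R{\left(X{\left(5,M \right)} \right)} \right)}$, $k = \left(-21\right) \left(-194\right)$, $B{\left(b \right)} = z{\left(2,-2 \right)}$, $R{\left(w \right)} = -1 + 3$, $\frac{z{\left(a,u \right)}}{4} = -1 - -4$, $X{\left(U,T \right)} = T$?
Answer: $\frac{1}{4026} \approx 0.00024839$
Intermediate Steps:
$z{\left(a,u \right)} = 12$ ($z{\left(a,u \right)} = 4 \left(-1 - -4\right) = 4 \left(-1 + 4\right) = 4 \cdot 3 = 12$)
$R{\left(w \right)} = 2$
$B{\left(b \right)} = 12$
$k = 4074$
$j = -48$ ($j = \left(-4\right) 12 = -48$)
$\frac{1}{k + j} = \frac{1}{4074 - 48} = \frac{1}{4026}$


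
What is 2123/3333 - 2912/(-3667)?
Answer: 1590067/1111101 ≈ 1.4311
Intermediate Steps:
2123/3333 - 2912/(-3667) = 2123*(1/3333) - 2912*(-1/3667) = 193/303 + 2912/3667 = 1590067/1111101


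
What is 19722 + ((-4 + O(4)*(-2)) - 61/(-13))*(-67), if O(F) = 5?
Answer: 264493/13 ≈ 20346.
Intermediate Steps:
19722 + ((-4 + O(4)*(-2)) - 61/(-13))*(-67) = 19722 + ((-4 + 5*(-2)) - 61/(-13))*(-67) = 19722 + ((-4 - 10) - 61*(-1/13))*(-67) = 19722 + (-14 + 61/13)*(-67) = 19722 - 121/13*(-67) = 19722 + 8107/13 = 264493/13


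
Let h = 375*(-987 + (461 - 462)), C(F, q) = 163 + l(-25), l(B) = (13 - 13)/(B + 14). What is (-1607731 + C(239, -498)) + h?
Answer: -1978068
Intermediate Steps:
l(B) = 0 (l(B) = 0/(14 + B) = 0)
C(F, q) = 163 (C(F, q) = 163 + 0 = 163)
h = -370500 (h = 375*(-987 - 1) = 375*(-988) = -370500)
(-1607731 + C(239, -498)) + h = (-1607731 + 163) - 370500 = -1607568 - 370500 = -1978068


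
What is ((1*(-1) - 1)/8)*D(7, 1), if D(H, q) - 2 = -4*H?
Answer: 13/2 ≈ 6.5000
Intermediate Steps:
D(H, q) = 2 - 4*H
((1*(-1) - 1)/8)*D(7, 1) = ((1*(-1) - 1)/8)*(2 - 4*7) = ((-1 - 1)*(1/8))*(2 - 28) = -2*1/8*(-26) = -1/4*(-26) = 13/2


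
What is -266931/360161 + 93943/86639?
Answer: 10707969914/31203988879 ≈ 0.34316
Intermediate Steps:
-266931/360161 + 93943/86639 = 10707969914/31203988879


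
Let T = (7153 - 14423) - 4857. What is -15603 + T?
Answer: -27730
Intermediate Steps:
T = -12127 (T = -7270 - 4857 = -12127)
-15603 + T = -15603 - 12127 = -27730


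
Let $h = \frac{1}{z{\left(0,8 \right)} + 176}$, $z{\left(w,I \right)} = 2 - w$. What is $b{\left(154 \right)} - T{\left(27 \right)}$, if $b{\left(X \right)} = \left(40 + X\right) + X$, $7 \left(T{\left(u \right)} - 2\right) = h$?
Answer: $\frac{431115}{1246} \approx 346.0$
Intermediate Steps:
$h = \frac{1}{178}$ ($h = \frac{1}{\left(2 - 0\right) + 176} = \frac{1}{\left(2 + 0\right) + 176} = \frac{1}{2 + 176} = \frac{1}{178} \approx 0.005618$)
$T{\left(u \right)} = \frac{2493}{1246}$ ($T{\left(u \right)} = 2 + \frac{1}{7} \cdot \frac{1}{178} = 2 + \frac{1}{1246} = \frac{2493}{1246}$)
$b{\left(X \right)} = 40 + 2 X$
$b{\left(154 \right)} - T{\left(27 \right)} = \left(40 + 2 \cdot 154\right) - \frac{2493}{1246} = \left(40 + 308\right) - \frac{2493}{1246} = 348 - \frac{2493}{1246} = \frac{431115}{1246}$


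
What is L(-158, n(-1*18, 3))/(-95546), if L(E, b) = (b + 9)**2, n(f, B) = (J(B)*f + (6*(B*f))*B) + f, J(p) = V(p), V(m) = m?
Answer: -1071225/95546 ≈ -11.212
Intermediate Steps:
J(p) = p
n(f, B) = f + B*f + 6*f*B**2 (n(f, B) = (B*f + (6*(B*f))*B) + f = (B*f + (6*B*f)*B) + f = (B*f + 6*f*B**2) + f = f + B*f + 6*f*B**2)
L(E, b) = (9 + b)**2
L(-158, n(-1*18, 3))/(-95546) = (9 + (-1*18)*(1 + 3 + 6*3**2))**2/(-95546) = (9 - 18*(1 + 3 + 6*9))**2*(-1/95546) = (9 - 18*(1 + 3 + 54))**2*(-1/95546) = (9 - 18*58)**2*(-1/95546) = (9 - 1044)**2*(-1/95546) = (-1035)**2*(-1/95546) = 1071225*(-1/95546) = -1071225/95546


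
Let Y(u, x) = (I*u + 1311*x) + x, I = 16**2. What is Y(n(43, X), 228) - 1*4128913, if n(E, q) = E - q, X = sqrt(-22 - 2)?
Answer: -3818769 - 512*I*sqrt(6) ≈ -3.8188e+6 - 1254.1*I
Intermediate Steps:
X = 2*I*sqrt(6) (X = sqrt(-24) = 2*I*sqrt(6) ≈ 4.899*I)
I = 256
Y(u, x) = 256*u + 1312*x (Y(u, x) = (256*u + 1311*x) + x = 256*u + 1312*x)
Y(n(43, X), 228) - 1*4128913 = (256*(43 - 2*I*sqrt(6)) + 1312*228) - 1*4128913 = (256*(43 - 2*I*sqrt(6)) + 299136) - 4128913 = ((11008 - 512*I*sqrt(6)) + 299136) - 4128913 = (310144 - 512*I*sqrt(6)) - 4128913 = -3818769 - 512*I*sqrt(6)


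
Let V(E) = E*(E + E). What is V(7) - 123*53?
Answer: -6421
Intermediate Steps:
V(E) = 2*E² (V(E) = E*(2*E) = 2*E²)
V(7) - 123*53 = 2*7² - 123*53 = 2*49 - 6519 = 98 - 6519 = -6421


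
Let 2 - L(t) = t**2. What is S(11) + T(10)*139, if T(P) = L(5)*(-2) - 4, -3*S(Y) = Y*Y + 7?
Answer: 17386/3 ≈ 5795.3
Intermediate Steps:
L(t) = 2 - t**2
S(Y) = -7/3 - Y**2/3 (S(Y) = -(Y*Y + 7)/3 = -(Y**2 + 7)/3 = -(7 + Y**2)/3 = -7/3 - Y**2/3)
T(P) = 42 (T(P) = (2 - 1*5**2)*(-2) - 4 = (2 - 1*25)*(-2) - 4 = (2 - 25)*(-2) - 4 = -23*(-2) - 4 = 46 - 4 = 42)
S(11) + T(10)*139 = (-7/3 - 1/3*11**2) + 42*139 = (-7/3 - 1/3*121) + 5838 = (-7/3 - 121/3) + 5838 = -128/3 + 5838 = 17386/3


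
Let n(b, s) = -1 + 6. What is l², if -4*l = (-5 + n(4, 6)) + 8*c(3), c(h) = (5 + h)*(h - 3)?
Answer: 0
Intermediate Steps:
n(b, s) = 5
c(h) = (-3 + h)*(5 + h) (c(h) = (5 + h)*(-3 + h) = (-3 + h)*(5 + h))
l = 0 (l = -((-5 + 5) + 8*(-15 + 3² + 2*3))/4 = -(0 + 8*(-15 + 9 + 6))/4 = -(0 + 8*0)/4 = -(0 + 0)/4 = -¼*0 = 0)
l² = 0² = 0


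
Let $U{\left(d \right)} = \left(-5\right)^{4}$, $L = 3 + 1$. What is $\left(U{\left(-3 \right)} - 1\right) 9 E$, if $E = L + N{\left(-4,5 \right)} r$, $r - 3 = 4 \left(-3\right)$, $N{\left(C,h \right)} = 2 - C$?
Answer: $-280800$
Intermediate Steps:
$L = 4$
$r = -9$ ($r = 3 + 4 \left(-3\right) = 3 - 12 = -9$)
$E = -50$ ($E = 4 + \left(2 - -4\right) \left(-9\right) = 4 + \left(2 + 4\right) \left(-9\right) = 4 + 6 \left(-9\right) = 4 - 54 = -50$)
$U{\left(d \right)} = 625$
$\left(U{\left(-3 \right)} - 1\right) 9 E = \left(625 - 1\right) 9 \left(-50\right) = 624 \cdot 9 \left(-50\right) = 5616 \left(-50\right) = -280800$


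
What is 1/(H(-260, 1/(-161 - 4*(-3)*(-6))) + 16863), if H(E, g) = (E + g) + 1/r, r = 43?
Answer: 10019/166345647 ≈ 6.0230e-5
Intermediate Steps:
H(E, g) = 1/43 + E + g (H(E, g) = (E + g) + 1/43 = 1/43 + E + g)
1/(H(-260, 1/(-161 - 4*(-3)*(-6))) + 16863) = 1/((1/43 - 260 + 1/(-161 - 4*(-3)*(-6))) + 16863) = 1/((1/43 - 260 + 1/(-161 + 12*(-6))) + 16863) = 1/((1/43 - 260 + 1/(-161 - 72)) + 16863) = 1/((1/43 - 260 + 1/(-233)) + 16863) = 1/((1/43 - 260 - 1/233) + 16863) = 1/(-2604750/10019 + 16863) = 1/(166345647/10019) = 10019/166345647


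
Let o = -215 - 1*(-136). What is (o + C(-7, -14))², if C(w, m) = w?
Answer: 7396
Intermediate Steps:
o = -79 (o = -215 + 136 = -79)
(o + C(-7, -14))² = (-79 - 7)² = (-86)² = 7396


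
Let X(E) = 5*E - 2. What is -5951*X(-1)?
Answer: 41657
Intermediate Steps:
X(E) = -2 + 5*E
-5951*X(-1) = -5951*(-2 + 5*(-1)) = -5951*(-2 - 5) = -5951*(-7) = 41657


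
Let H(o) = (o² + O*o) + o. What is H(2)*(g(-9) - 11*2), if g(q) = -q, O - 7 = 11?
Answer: -546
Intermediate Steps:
O = 18 (O = 7 + 11 = 18)
H(o) = o² + 19*o (H(o) = (o² + 18*o) + o = o² + 19*o)
H(2)*(g(-9) - 11*2) = (2*(19 + 2))*(-1*(-9) - 11*2) = (2*21)*(9 - 22) = 42*(-13) = -546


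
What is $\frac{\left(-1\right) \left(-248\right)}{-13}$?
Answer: $- \frac{248}{13} \approx -19.077$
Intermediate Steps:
$\frac{\left(-1\right) \left(-248\right)}{-13} = \left(- \frac{1}{13}\right) 248 = - \frac{248}{13}$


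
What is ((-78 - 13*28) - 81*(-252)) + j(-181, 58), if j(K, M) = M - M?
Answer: 19970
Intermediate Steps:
j(K, M) = 0
((-78 - 13*28) - 81*(-252)) + j(-181, 58) = ((-78 - 13*28) - 81*(-252)) + 0 = ((-78 - 364) + 20412) + 0 = (-442 + 20412) + 0 = 19970 + 0 = 19970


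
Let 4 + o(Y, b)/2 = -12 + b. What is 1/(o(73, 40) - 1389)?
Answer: -1/1341 ≈ -0.00074571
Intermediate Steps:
o(Y, b) = -32 + 2*b (o(Y, b) = -8 + 2*(-12 + b) = -8 + (-24 + 2*b) = -32 + 2*b)
1/(o(73, 40) - 1389) = 1/((-32 + 2*40) - 1389) = 1/((-32 + 80) - 1389) = 1/(48 - 1389) = 1/(-1341) = -1/1341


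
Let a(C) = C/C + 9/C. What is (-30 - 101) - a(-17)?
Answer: -2235/17 ≈ -131.47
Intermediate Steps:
a(C) = 1 + 9/C
(-30 - 101) - a(-17) = (-30 - 101) - (9 - 17)/(-17) = -131 - (-1)*(-8)/17 = -131 - 1*8/17 = -131 - 8/17 = -2235/17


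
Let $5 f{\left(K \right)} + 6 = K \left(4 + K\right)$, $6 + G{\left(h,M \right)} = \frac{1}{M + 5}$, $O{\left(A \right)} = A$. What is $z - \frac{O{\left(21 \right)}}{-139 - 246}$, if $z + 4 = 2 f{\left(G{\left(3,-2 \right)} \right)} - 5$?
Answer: $- \frac{3746}{495} \approx -7.5677$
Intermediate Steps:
$G{\left(h,M \right)} = -6 + \frac{1}{5 + M}$ ($G{\left(h,M \right)} = -6 + \frac{1}{M + 5} = -6 + \frac{1}{5 + M}$)
$f{\left(K \right)} = - \frac{6}{5} + \frac{K \left(4 + K\right)}{5}$
$z = - \frac{343}{45}$ ($z = -4 - \left(5 - 2 \left(- \frac{6}{5} + \frac{\left(\frac{-29 - -12}{5 - 2}\right)^{2}}{5} + \frac{4 \frac{-29 - -12}{5 - 2}}{5}\right)\right) = -4 - \left(5 - 2 \left(- \frac{6}{5} + \frac{\left(\frac{-29 + 12}{3}\right)^{2}}{5} + \frac{4 \frac{-29 + 12}{3}}{5}\right)\right) = -4 - \left(5 - 2 \left(- \frac{6}{5} + \frac{\left(\frac{1}{3} \left(-17\right)\right)^{2}}{5} + \frac{4 \cdot \frac{1}{3} \left(-17\right)}{5}\right)\right) = -4 - \left(5 - 2 \left(- \frac{6}{5} + \frac{\left(- \frac{17}{3}\right)^{2}}{5} + \frac{4}{5} \left(- \frac{17}{3}\right)\right)\right) = -4 - \left(5 - 2 \left(- \frac{6}{5} + \frac{1}{5} \cdot \frac{289}{9} - \frac{68}{15}\right)\right) = -4 - \left(5 - 2 \left(- \frac{6}{5} + \frac{289}{45} - \frac{68}{15}\right)\right) = -4 + \left(2 \cdot \frac{31}{45} - 5\right) = -4 + \left(\frac{62}{45} - 5\right) = -4 - \frac{163}{45} = - \frac{343}{45} \approx -7.6222$)
$z - \frac{O{\left(21 \right)}}{-139 - 246} = - \frac{343}{45} - \frac{21}{-139 - 246} = - \frac{343}{45} - \frac{21}{-385} = - \frac{343}{45} - 21 \left(- \frac{1}{385}\right) = - \frac{343}{45} - - \frac{3}{55} = - \frac{343}{45} + \frac{3}{55} = - \frac{3746}{495}$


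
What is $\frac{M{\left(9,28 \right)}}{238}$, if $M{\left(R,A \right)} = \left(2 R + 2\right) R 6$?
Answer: $\frac{540}{119} \approx 4.5378$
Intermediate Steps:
$M{\left(R,A \right)} = 6 R \left(2 + 2 R\right)$ ($M{\left(R,A \right)} = \left(2 + 2 R\right) R 6 = R \left(2 + 2 R\right) 6 = 6 R \left(2 + 2 R\right)$)
$\frac{M{\left(9,28 \right)}}{238} = \frac{12 \cdot 9 \left(1 + 9\right)}{238} = 12 \cdot 9 \cdot 10 \cdot \frac{1}{238} = 1080 \cdot \frac{1}{238} = \frac{540}{119}$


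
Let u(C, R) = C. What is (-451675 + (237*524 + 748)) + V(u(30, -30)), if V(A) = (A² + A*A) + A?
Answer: -324909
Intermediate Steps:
V(A) = A + 2*A² (V(A) = (A² + A²) + A = 2*A² + A = A + 2*A²)
(-451675 + (237*524 + 748)) + V(u(30, -30)) = (-451675 + (237*524 + 748)) + 30*(1 + 2*30) = (-451675 + (124188 + 748)) + 30*(1 + 60) = (-451675 + 124936) + 30*61 = -326739 + 1830 = -324909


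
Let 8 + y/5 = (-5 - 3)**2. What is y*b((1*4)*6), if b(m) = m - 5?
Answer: 5320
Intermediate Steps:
b(m) = -5 + m
y = 280 (y = -40 + 5*(-5 - 3)**2 = -40 + 5*(-8)**2 = -40 + 5*64 = -40 + 320 = 280)
y*b((1*4)*6) = 280*(-5 + (1*4)*6) = 280*(-5 + 4*6) = 280*(-5 + 24) = 280*19 = 5320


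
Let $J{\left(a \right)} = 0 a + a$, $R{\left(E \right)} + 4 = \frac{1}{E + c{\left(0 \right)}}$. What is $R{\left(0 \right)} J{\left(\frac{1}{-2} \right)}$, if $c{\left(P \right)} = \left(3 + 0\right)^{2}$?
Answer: $\frac{35}{18} \approx 1.9444$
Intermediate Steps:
$c{\left(P \right)} = 9$ ($c{\left(P \right)} = 3^{2} = 9$)
$R{\left(E \right)} = -4 + \frac{1}{9 + E}$ ($R{\left(E \right)} = -4 + \frac{1}{E + 9} = -4 + \frac{1}{9 + E}$)
$J{\left(a \right)} = a$ ($J{\left(a \right)} = 0 + a = a$)
$R{\left(0 \right)} J{\left(\frac{1}{-2} \right)} = \frac{\frac{1}{9 + 0} \left(-35 - 0\right)}{-2} = \frac{-35 + 0}{9} \left(- \frac{1}{2}\right) = \frac{1}{9} \left(-35\right) \left(- \frac{1}{2}\right) = \left(- \frac{35}{9}\right) \left(- \frac{1}{2}\right) = \frac{35}{18}$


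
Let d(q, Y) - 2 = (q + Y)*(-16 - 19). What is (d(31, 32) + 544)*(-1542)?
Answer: 2558178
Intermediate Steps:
d(q, Y) = 2 - 35*Y - 35*q (d(q, Y) = 2 + (q + Y)*(-16 - 19) = 2 + (Y + q)*(-35) = 2 + (-35*Y - 35*q) = 2 - 35*Y - 35*q)
(d(31, 32) + 544)*(-1542) = ((2 - 35*32 - 35*31) + 544)*(-1542) = ((2 - 1120 - 1085) + 544)*(-1542) = (-2203 + 544)*(-1542) = -1659*(-1542) = 2558178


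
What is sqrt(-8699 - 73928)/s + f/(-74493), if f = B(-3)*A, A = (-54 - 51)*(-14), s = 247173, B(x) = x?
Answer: 490/8277 + I*sqrt(82627)/247173 ≈ 0.0592 + 0.0011629*I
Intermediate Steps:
A = 1470 (A = -105*(-14) = 1470)
f = -4410 (f = -3*1470 = -4410)
sqrt(-8699 - 73928)/s + f/(-74493) = sqrt(-8699 - 73928)/247173 - 4410/(-74493) = sqrt(-82627)*(1/247173) - 4410*(-1/74493) = (I*sqrt(82627))*(1/247173) + 490/8277 = I*sqrt(82627)/247173 + 490/8277 = 490/8277 + I*sqrt(82627)/247173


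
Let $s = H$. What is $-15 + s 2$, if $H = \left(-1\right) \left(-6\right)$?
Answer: $-3$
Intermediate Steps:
$H = 6$
$s = 6$
$-15 + s 2 = -15 + 6 \cdot 2 = -15 + 12 = -3$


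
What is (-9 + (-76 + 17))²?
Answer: 4624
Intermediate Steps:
(-9 + (-76 + 17))² = (-9 - 59)² = (-68)² = 4624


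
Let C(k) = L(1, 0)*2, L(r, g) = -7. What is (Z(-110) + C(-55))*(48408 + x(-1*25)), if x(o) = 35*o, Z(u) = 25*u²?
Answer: 14378067038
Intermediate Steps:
C(k) = -14 (C(k) = -7*2 = -14)
(Z(-110) + C(-55))*(48408 + x(-1*25)) = (25*(-110)² - 14)*(48408 + 35*(-1*25)) = (25*12100 - 14)*(48408 + 35*(-25)) = (302500 - 14)*(48408 - 875) = 302486*47533 = 14378067038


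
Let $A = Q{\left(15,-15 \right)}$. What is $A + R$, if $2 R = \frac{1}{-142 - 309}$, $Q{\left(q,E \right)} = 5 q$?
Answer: $\frac{67649}{902} \approx 74.999$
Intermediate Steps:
$A = 75$ ($A = 5 \cdot 15 = 75$)
$R = - \frac{1}{902}$ ($R = \frac{1}{2 \left(-142 - 309\right)} = \frac{1}{2 \left(-451\right)} = \frac{1}{2} \left(- \frac{1}{451}\right) = - \frac{1}{902} \approx -0.0011086$)
$A + R = 75 - \frac{1}{902} = \frac{67649}{902}$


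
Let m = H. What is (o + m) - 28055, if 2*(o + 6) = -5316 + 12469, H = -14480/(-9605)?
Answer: -94063657/3842 ≈ -24483.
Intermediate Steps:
H = 2896/1921 (H = -14480*(-1/9605) = 2896/1921 ≈ 1.5075)
o = 7141/2 (o = -6 + (-5316 + 12469)/2 = -6 + (½)*7153 = -6 + 7153/2 = 7141/2 ≈ 3570.5)
m = 2896/1921 ≈ 1.5075
(o + m) - 28055 = (7141/2 + 2896/1921) - 28055 = 13723653/3842 - 28055 = -94063657/3842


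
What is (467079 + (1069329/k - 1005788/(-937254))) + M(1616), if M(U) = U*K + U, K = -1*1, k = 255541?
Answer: 55934933646710290/119753412207 ≈ 4.6708e+5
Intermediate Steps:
K = -1
M(U) = 0 (M(U) = U*(-1) + U = -U + U = 0)
(467079 + (1069329/k - 1005788/(-937254))) + M(1616) = (467079 + (1069329/255541 - 1005788/(-937254))) + 0 = (467079 + (1069329*(1/255541) - 1005788*(-1/937254))) + 0 = (467079 + (1069329/255541 + 502894/468627)) + 0 = (467079 + 629626476937/119753412207) + 0 = 55934933646710290/119753412207 + 0 = 55934933646710290/119753412207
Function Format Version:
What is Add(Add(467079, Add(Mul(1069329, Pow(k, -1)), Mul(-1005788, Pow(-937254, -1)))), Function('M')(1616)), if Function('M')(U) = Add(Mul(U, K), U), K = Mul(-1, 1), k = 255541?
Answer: Rational(55934933646710290, 119753412207) ≈ 4.6708e+5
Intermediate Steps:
K = -1
Function('M')(U) = 0 (Function('M')(U) = Add(Mul(U, -1), U) = Add(Mul(-1, U), U) = 0)
Add(Add(467079, Add(Mul(1069329, Pow(k, -1)), Mul(-1005788, Pow(-937254, -1)))), Function('M')(1616)) = Add(Add(467079, Add(Mul(1069329, Pow(255541, -1)), Mul(-1005788, Pow(-937254, -1)))), 0) = Add(Add(467079, Add(Mul(1069329, Rational(1, 255541)), Mul(-1005788, Rational(-1, 937254)))), 0) = Add(Add(467079, Add(Rational(1069329, 255541), Rational(502894, 468627))), 0) = Add(Add(467079, Rational(629626476937, 119753412207)), 0) = Add(Rational(55934933646710290, 119753412207), 0) = Rational(55934933646710290, 119753412207)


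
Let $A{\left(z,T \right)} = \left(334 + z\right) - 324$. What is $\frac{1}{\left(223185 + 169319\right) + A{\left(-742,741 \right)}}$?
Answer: $\frac{1}{391772} \approx 2.5525 \cdot 10^{-6}$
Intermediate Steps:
$A{\left(z,T \right)} = 10 + z$
$\frac{1}{\left(223185 + 169319\right) + A{\left(-742,741 \right)}} = \frac{1}{\left(223185 + 169319\right) + \left(10 - 742\right)} = \frac{1}{392504 - 732} = \frac{1}{391772}$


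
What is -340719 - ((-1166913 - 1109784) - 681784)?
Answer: 2617762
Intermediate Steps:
-340719 - ((-1166913 - 1109784) - 681784) = -340719 - (-2276697 - 681784) = -340719 - 1*(-2958481) = -340719 + 2958481 = 2617762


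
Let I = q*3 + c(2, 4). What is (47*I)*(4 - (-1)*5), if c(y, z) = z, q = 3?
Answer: 5499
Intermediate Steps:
I = 13 (I = 3*3 + 4 = 9 + 4 = 13)
(47*I)*(4 - (-1)*5) = (47*13)*(4 - (-1)*5) = 611*(4 - 1*(-5)) = 611*(4 + 5) = 611*9 = 5499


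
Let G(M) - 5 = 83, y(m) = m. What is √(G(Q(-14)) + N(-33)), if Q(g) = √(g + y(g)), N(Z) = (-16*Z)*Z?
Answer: 2*I*√4334 ≈ 131.67*I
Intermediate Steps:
N(Z) = -16*Z²
Q(g) = √2*√g (Q(g) = √(g + g) = √(2*g) = √2*√g)
G(M) = 88 (G(M) = 5 + 83 = 88)
√(G(Q(-14)) + N(-33)) = √(88 - 16*(-33)²) = √(88 - 16*1089) = √(88 - 17424) = √(-17336) = 2*I*√4334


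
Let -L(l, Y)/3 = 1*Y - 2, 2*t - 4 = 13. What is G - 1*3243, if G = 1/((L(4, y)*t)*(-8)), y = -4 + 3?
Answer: -1984717/612 ≈ -3243.0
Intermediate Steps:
t = 17/2 (t = 2 + (½)*13 = 2 + 13/2 = 17/2 ≈ 8.5000)
y = -1
L(l, Y) = 6 - 3*Y (L(l, Y) = -3*(1*Y - 2) = -3*(Y - 2) = -3*(-2 + Y) = 6 - 3*Y)
G = -1/612 (G = 1/(((6 - 3*(-1))*(17/2))*(-8)) = 1/(((6 + 3)*(17/2))*(-8)) = 1/((9*(17/2))*(-8)) = 1/((153/2)*(-8)) = 1/(-612) = -1/612 ≈ -0.0016340)
G - 1*3243 = -1/612 - 1*3243 = -1/612 - 3243 = -1984717/612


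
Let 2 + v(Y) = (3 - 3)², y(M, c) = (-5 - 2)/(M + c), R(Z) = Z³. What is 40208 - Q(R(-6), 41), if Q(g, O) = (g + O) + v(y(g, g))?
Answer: 40385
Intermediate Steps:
y(M, c) = -7/(M + c)
v(Y) = -2 (v(Y) = -2 + (3 - 3)² = -2 + 0² = -2 + 0 = -2)
Q(g, O) = -2 + O + g (Q(g, O) = (g + O) - 2 = (O + g) - 2 = -2 + O + g)
40208 - Q(R(-6), 41) = 40208 - (-2 + 41 + (-6)³) = 40208 - (-2 + 41 - 216) = 40208 - 1*(-177) = 40208 + 177 = 40385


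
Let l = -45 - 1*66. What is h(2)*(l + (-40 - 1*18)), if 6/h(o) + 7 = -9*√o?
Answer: -7098/113 + 9126*√2/113 ≈ 51.399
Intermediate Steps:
h(o) = 6/(-7 - 9*√o)
l = -111 (l = -45 - 66 = -111)
h(2)*(l + (-40 - 1*18)) = (-6/(7 + 9*√2))*(-111 + (-40 - 1*18)) = (-6/(7 + 9*√2))*(-111 + (-40 - 18)) = (-6/(7 + 9*√2))*(-111 - 58) = -6/(7 + 9*√2)*(-169) = 1014/(7 + 9*√2)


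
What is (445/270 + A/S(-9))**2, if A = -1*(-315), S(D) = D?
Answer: 3243601/2916 ≈ 1112.3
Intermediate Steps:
A = 315
(445/270 + A/S(-9))**2 = (445/270 + 315/(-9))**2 = (445*(1/270) + 315*(-1/9))**2 = (89/54 - 35)**2 = (-1801/54)**2 = 3243601/2916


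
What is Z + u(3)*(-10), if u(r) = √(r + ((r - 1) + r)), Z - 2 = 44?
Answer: 46 - 20*√2 ≈ 17.716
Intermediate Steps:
Z = 46 (Z = 2 + 44 = 46)
u(r) = √(-1 + 3*r) (u(r) = √(r + ((-1 + r) + r)) = √(r + (-1 + 2*r)) = √(-1 + 3*r))
Z + u(3)*(-10) = 46 + √(-1 + 3*3)*(-10) = 46 + √(-1 + 9)*(-10) = 46 + √8*(-10) = 46 + (2*√2)*(-10) = 46 - 20*√2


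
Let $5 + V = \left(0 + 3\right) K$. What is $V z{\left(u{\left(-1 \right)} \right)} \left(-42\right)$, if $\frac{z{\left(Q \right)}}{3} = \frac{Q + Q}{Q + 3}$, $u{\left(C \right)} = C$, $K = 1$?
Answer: $-252$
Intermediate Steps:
$V = -2$ ($V = -5 + \left(0 + 3\right) 1 = -5 + 3 \cdot 1 = -5 + 3 = -2$)
$z{\left(Q \right)} = \frac{6 Q}{3 + Q}$ ($z{\left(Q \right)} = 3 \frac{Q + Q}{Q + 3} = 3 \frac{2 Q}{3 + Q} = \frac{6 Q}{3 + Q}$)
$V z{\left(u{\left(-1 \right)} \right)} \left(-42\right) = - 2 \cdot 6 \left(-1\right) \frac{1}{3 - 1} \left(-42\right) = - 2 \cdot 6 \left(-1\right) \frac{1}{2} \left(-42\right) = \left(-2\right) \left(-3\right) \left(-42\right) = 6 \left(-42\right) = -252$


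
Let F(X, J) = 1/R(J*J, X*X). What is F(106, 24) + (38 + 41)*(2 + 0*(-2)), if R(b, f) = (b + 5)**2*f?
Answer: 599267992569/3792835396 ≈ 158.00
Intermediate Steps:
R(b, f) = f*(5 + b)**2 (R(b, f) = (5 + b)**2*f = f*(5 + b)**2)
F(X, J) = 1/(X**2*(5 + J**2)**2) (F(X, J) = 1/((X*X)*(5 + J*J)**2) = 1/(X**2*(5 + J**2)**2))
F(106, 24) + (38 + 41)*(2 + 0*(-2)) = 1/(106**2*(5 + 24**2)**2) + (38 + 41)*(2 + 0*(-2)) = 1/(11236*(5 + 576)**2) + 79*(2 + 0) = (1/11236)/581**2 + 79*2 = (1/11236)*(1/337561) + 158 = 1/3792835396 + 158 = 599267992569/3792835396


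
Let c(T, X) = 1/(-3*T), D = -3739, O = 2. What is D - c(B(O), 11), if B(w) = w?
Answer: -22433/6 ≈ -3738.8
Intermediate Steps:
c(T, X) = -1/(3*T)
D - c(B(O), 11) = -3739 - (-1)/(3*2) = -3739 - 1*(-⅙) = -3739 + ⅙ = -22433/6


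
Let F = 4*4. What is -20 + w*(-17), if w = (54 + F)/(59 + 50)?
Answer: -3370/109 ≈ -30.917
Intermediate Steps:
F = 16
w = 70/109 (w = (54 + 16)/(59 + 50) = 70/109 ≈ 0.64220)
-20 + w*(-17) = -20 + (70/109)*(-17) = -20 - 1190/109 = -3370/109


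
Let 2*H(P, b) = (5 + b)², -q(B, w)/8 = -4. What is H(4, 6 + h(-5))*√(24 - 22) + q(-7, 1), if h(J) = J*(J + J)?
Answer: 32 + 3721*√2/2 ≈ 2663.1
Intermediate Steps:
q(B, w) = 32 (q(B, w) = -8*(-4) = 32)
h(J) = 2*J² (h(J) = J*(2*J) = 2*J²)
H(P, b) = (5 + b)²/2
H(4, 6 + h(-5))*√(24 - 22) + q(-7, 1) = ((5 + (6 + 2*(-5)²))²/2)*√(24 - 22) + 32 = ((5 + (6 + 2*25))²/2)*√2 + 32 = ((5 + (6 + 50))²/2)*√2 + 32 = ((5 + 56)²/2)*√2 + 32 = ((½)*61²)*√2 + 32 = ((½)*3721)*√2 + 32 = 3721*√2/2 + 32 = 32 + 3721*√2/2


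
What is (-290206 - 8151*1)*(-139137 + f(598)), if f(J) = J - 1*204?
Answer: 41394945251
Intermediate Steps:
f(J) = -204 + J (f(J) = J - 204 = -204 + J)
(-290206 - 8151*1)*(-139137 + f(598)) = (-290206 - 8151*1)*(-139137 + (-204 + 598)) = (-290206 - 8151)*(-139137 + 394) = -298357*(-138743) = 41394945251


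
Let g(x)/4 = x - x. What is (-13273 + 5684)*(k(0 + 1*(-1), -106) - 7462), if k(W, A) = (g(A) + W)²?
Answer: 56621529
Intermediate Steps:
g(x) = 0 (g(x) = 4*(x - x) = 4*0 = 0)
k(W, A) = W² (k(W, A) = (0 + W)² = W²)
(-13273 + 5684)*(k(0 + 1*(-1), -106) - 7462) = (-13273 + 5684)*((0 + 1*(-1))² - 7462) = -7589*((0 - 1)² - 7462) = -7589*((-1)² - 7462) = -7589*(1 - 7462) = -7589*(-7461) = 56621529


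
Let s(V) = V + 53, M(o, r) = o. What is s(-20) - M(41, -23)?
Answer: -8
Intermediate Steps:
s(V) = 53 + V
s(-20) - M(41, -23) = (53 - 20) - 1*41 = 33 - 41 = -8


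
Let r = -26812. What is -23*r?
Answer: 616676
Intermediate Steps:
-23*r = -23*(-26812) = 616676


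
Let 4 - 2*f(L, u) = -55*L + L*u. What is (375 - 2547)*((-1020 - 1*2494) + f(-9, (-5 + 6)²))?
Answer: 8155860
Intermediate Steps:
f(L, u) = 2 + 55*L/2 - L*u/2 (f(L, u) = 2 - (-55*L + L*u)/2 = 2 + (55*L/2 - L*u/2) = 2 + 55*L/2 - L*u/2)
(375 - 2547)*((-1020 - 1*2494) + f(-9, (-5 + 6)²)) = (375 - 2547)*((-1020 - 1*2494) + (2 + (55/2)*(-9) - ½*(-9)*(-5 + 6)²)) = -2172*((-1020 - 2494) + (2 - 495/2 - ½*(-9)*1²)) = -2172*(-3514 + (2 - 495/2 - ½*(-9)*1)) = -2172*(-3514 + (2 - 495/2 + 9/2)) = -2172*(-3514 - 241) = -2172*(-3755) = 8155860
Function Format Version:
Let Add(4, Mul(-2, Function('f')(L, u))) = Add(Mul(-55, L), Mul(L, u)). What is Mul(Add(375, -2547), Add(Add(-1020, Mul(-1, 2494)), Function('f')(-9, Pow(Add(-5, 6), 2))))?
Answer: 8155860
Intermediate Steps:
Function('f')(L, u) = Add(2, Mul(Rational(55, 2), L), Mul(Rational(-1, 2), L, u)) (Function('f')(L, u) = Add(2, Mul(Rational(-1, 2), Add(Mul(-55, L), Mul(L, u)))) = Add(2, Add(Mul(Rational(55, 2), L), Mul(Rational(-1, 2), L, u))) = Add(2, Mul(Rational(55, 2), L), Mul(Rational(-1, 2), L, u)))
Mul(Add(375, -2547), Add(Add(-1020, Mul(-1, 2494)), Function('f')(-9, Pow(Add(-5, 6), 2)))) = Mul(Add(375, -2547), Add(Add(-1020, Mul(-1, 2494)), Add(2, Mul(Rational(55, 2), -9), Mul(Rational(-1, 2), -9, Pow(Add(-5, 6), 2))))) = Mul(-2172, Add(Add(-1020, -2494), Add(2, Rational(-495, 2), Mul(Rational(-1, 2), -9, Pow(1, 2))))) = Mul(-2172, Add(-3514, Add(2, Rational(-495, 2), Mul(Rational(-1, 2), -9, 1)))) = Mul(-2172, Add(-3514, Add(2, Rational(-495, 2), Rational(9, 2)))) = Mul(-2172, Add(-3514, -241)) = Mul(-2172, -3755) = 8155860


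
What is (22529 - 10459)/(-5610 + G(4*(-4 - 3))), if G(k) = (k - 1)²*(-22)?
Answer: -6035/12056 ≈ -0.50058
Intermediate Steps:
G(k) = -22*(-1 + k)² (G(k) = (-1 + k)²*(-22) = -22*(-1 + k)²)
(22529 - 10459)/(-5610 + G(4*(-4 - 3))) = (22529 - 10459)/(-5610 - 22*(-1 + 4*(-4 - 3))²) = 12070/(-5610 - 22*(-1 + 4*(-7))²) = 12070/(-5610 - 22*(-1 - 28)²) = 12070/(-5610 - 22*(-29)²) = 12070/(-5610 - 22*841) = 12070/(-5610 - 18502) = 12070/(-24112) = 12070*(-1/24112) = -6035/12056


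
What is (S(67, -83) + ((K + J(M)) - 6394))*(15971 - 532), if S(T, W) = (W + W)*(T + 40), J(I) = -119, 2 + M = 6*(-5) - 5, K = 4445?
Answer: -306155370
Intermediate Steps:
M = -37 (M = -2 + (6*(-5) - 5) = -2 + (-30 - 5) = -2 - 35 = -37)
S(T, W) = 2*W*(40 + T) (S(T, W) = (2*W)*(40 + T) = 2*W*(40 + T))
(S(67, -83) + ((K + J(M)) - 6394))*(15971 - 532) = (2*(-83)*(40 + 67) + ((4445 - 119) - 6394))*(15971 - 532) = (2*(-83)*107 + (4326 - 6394))*15439 = (-17762 - 2068)*15439 = -19830*15439 = -306155370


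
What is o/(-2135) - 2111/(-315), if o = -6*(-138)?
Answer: 121319/19215 ≈ 6.3138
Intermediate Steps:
o = 828
o/(-2135) - 2111/(-315) = 828/(-2135) - 2111/(-315) = 828*(-1/2135) - 2111*(-1/315) = -828/2135 + 2111/315 = 121319/19215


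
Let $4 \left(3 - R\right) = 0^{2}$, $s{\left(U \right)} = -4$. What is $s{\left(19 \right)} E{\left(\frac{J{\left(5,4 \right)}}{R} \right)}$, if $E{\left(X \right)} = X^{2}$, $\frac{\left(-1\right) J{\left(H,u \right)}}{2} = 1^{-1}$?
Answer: $- \frac{16}{9} \approx -1.7778$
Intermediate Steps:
$R = 3$ ($R = 3 - \frac{0^{2}}{4} = 3 - 0 = 3 + 0 = 3$)
$J{\left(H,u \right)} = -2$ ($J{\left(H,u \right)} = - \frac{2}{1} = \left(-2\right) 1 = -2$)
$s{\left(19 \right)} E{\left(\frac{J{\left(5,4 \right)}}{R} \right)} = - 4 \left(- \frac{2}{3}\right)^{2} = \left(-4\right) \frac{4}{9} = - \frac{16}{9}$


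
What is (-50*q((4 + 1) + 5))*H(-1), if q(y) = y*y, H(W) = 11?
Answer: -55000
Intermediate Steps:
q(y) = y²
(-50*q((4 + 1) + 5))*H(-1) = -50*((4 + 1) + 5)²*11 = -50*(5 + 5)²*11 = -50*10²*11 = -50*100*11 = -5000*11 = -55000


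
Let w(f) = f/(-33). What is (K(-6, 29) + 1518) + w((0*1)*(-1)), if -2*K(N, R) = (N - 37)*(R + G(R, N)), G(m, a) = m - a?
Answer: 2894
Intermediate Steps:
K(N, R) = -(-37 + N)*(-N + 2*R)/2 (K(N, R) = -(N - 37)*(R + (R - N))/2 = -(-37 + N)*(-N + 2*R)/2)
w(f) = -f/33 (w(f) = f*(-1/33) = -f/33)
(K(-6, 29) + 1518) + w((0*1)*(-1)) = (((½)*(-6)² + 37*29 - 37/2*(-6) - 1*(-6)*29) + 1518) - 0*1*(-1)/33 = (((½)*36 + 1073 + 111 + 174) + 1518) - 0*(-1) = ((18 + 1073 + 111 + 174) + 1518) - 1/33*0 = (1376 + 1518) + 0 = 2894 + 0 = 2894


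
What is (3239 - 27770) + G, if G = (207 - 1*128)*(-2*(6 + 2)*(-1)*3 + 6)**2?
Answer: 205833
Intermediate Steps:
G = 230364 (G = (207 - 128)*(-16*(-1)*3 + 6)**2 = 79*(-2*(-8)*3 + 6)**2 = 79*(16*3 + 6)**2 = 79*(48 + 6)**2 = 79*54**2 = 79*2916 = 230364)
(3239 - 27770) + G = (3239 - 27770) + 230364 = -24531 + 230364 = 205833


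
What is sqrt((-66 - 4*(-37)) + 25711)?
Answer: sqrt(25793) ≈ 160.60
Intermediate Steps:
sqrt((-66 - 4*(-37)) + 25711) = sqrt((-66 + 148) + 25711) = sqrt(82 + 25711) = sqrt(25793)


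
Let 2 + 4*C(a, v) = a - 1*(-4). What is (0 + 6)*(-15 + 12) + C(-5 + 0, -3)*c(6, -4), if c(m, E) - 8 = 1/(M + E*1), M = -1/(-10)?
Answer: -619/26 ≈ -23.808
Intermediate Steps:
M = ⅒ (M = -1*(-⅒) = ⅒ ≈ 0.10000)
c(m, E) = 8 + 1/(⅒ + E) (c(m, E) = 8 + 1/(⅒ + E*1) = 8 + 1/(⅒ + E))
C(a, v) = ½ + a/4 (C(a, v) = -½ + (a - 1*(-4))/4 = -½ + (a + 4)/4 = -½ + (4 + a)/4 = -½ + (1 + a/4) = ½ + a/4)
(0 + 6)*(-15 + 12) + C(-5 + 0, -3)*c(6, -4) = (0 + 6)*(-15 + 12) + (½ + (-5 + 0)/4)*(2*(9 + 40*(-4))/(1 + 10*(-4))) = 6*(-3) + (½ + (¼)*(-5))*(2*(9 - 160)/(1 - 40)) = -18 + (½ - 5/4)*(2*(-151)/(-39)) = -18 - 3*(-1)*(-151)/(2*39) = -18 - ¾*302/39 = -18 - 151/26 = -619/26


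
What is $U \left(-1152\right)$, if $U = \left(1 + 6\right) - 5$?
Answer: $-2304$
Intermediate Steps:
$U = 2$ ($U = 7 - 5 = 2$)
$U \left(-1152\right) = 2 \left(-1152\right) = -2304$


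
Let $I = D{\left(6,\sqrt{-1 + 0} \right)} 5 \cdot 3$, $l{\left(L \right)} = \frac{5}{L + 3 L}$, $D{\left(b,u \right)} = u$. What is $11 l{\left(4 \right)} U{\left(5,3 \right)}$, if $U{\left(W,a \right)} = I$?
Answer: $\frac{825 i}{16} \approx 51.563 i$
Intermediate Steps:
$l{\left(L \right)} = \frac{5}{4 L}$
$I = 15 i$ ($I = \sqrt{-1 + 0} \cdot 5 \cdot 3 = \sqrt{-1} \cdot 5 \cdot 3 = i 5 \cdot 3 = 5 i 3 = 15 i \approx 15.0 i$)
$U{\left(W,a \right)} = 15 i$
$11 l{\left(4 \right)} U{\left(5,3 \right)} = 11 \frac{5}{4 \cdot 4} \cdot 15 i = 11 \cdot \frac{5}{4} \cdot \frac{1}{4} \cdot 15 i = 11 \cdot \frac{5}{16} \cdot 15 i = \frac{55 \cdot 15 i}{16} = \frac{825 i}{16}$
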